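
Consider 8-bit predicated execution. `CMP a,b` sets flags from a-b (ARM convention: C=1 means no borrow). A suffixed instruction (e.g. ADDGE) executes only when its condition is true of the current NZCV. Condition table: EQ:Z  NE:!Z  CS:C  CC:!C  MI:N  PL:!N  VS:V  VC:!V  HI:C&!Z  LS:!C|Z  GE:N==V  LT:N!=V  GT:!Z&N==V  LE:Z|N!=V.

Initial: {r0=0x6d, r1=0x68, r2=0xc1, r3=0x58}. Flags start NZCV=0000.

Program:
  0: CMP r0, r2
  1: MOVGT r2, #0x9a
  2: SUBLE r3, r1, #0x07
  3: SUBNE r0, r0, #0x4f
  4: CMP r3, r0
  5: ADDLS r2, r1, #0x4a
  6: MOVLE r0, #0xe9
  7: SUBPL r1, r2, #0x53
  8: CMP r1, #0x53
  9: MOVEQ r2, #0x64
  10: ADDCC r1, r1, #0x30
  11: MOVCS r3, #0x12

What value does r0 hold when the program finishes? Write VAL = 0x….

VAL = 0x1e

[0] flags=1001 → (cmp)
[1] flags=1001 GT?T → r2=0x9a
[2] flags=1001 LE?F → skip
[3] flags=1001 NE?T → r0=0x1e
[4] flags=0010 → (cmp)
[5] flags=0010 LS?F → skip
[6] flags=0010 LE?F → skip
[7] flags=0010 PL?T → r1=0x47
[8] flags=1000 → (cmp)
[9] flags=1000 EQ?F → skip
[10] flags=1000 CC?T → r1=0x77
[11] flags=1000 CS?F → skip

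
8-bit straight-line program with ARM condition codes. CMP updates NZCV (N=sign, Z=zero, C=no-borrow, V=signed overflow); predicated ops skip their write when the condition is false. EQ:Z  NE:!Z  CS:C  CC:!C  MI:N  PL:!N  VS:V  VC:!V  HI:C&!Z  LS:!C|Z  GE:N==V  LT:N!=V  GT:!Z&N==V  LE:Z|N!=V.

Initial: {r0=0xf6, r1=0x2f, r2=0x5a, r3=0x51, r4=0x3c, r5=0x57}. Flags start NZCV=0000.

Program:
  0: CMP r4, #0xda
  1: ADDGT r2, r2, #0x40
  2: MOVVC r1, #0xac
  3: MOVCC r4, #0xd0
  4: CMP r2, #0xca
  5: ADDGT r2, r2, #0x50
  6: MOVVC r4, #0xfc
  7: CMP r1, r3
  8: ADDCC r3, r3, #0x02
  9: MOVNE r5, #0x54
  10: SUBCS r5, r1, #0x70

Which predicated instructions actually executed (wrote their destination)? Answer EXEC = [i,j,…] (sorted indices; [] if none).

0: ✓ CMP  NZCV=0000
1: ✓ ADDGT  r2←0x9a
2: ✓ MOVVC  r1←0xac
3: ✓ MOVCC  r4←0xd0
4: ✓ CMP  NZCV=1000
5: · ADDGT
6: ✓ MOVVC  r4←0xfc
7: ✓ CMP  NZCV=0011
8: · ADDCC
9: ✓ MOVNE  r5←0x54
10: ✓ SUBCS  r5←0x3c

EXEC = [1,2,3,6,9,10]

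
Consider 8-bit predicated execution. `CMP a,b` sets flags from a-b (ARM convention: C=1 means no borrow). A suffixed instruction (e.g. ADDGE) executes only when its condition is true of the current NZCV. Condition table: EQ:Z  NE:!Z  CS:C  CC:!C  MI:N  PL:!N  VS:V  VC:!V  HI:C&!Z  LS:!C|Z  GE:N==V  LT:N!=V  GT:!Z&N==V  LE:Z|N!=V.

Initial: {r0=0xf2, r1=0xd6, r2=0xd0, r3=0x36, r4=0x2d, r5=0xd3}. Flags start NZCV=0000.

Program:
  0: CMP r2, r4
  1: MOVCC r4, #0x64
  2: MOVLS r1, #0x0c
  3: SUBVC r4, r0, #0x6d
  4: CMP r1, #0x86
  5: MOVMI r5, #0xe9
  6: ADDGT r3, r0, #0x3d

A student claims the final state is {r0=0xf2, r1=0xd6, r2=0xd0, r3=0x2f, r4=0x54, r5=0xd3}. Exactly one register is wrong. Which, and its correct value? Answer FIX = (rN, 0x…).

0: ✓ CMP  NZCV=1010
1: · MOVCC
2: · MOVLS
3: ✓ SUBVC  r4←0x85
4: ✓ CMP  NZCV=0010
5: · MOVMI
6: ✓ ADDGT  r3←0x2f

FIX = (r4, 0x85)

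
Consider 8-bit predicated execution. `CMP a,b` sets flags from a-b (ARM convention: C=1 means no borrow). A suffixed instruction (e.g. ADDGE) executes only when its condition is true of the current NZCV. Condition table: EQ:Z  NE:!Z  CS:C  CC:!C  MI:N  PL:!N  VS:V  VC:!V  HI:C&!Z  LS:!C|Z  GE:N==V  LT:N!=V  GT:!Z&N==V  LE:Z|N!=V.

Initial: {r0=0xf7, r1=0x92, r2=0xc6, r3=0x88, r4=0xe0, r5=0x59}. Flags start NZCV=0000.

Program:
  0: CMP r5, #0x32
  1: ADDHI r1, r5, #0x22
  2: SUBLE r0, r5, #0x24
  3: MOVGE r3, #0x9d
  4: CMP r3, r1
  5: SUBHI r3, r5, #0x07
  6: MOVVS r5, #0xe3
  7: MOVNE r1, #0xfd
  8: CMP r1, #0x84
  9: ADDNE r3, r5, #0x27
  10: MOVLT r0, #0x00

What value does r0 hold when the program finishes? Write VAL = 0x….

VAL = 0xf7

0: ✓ CMP  NZCV=0010
1: ✓ ADDHI  r1←0x7b
2: · SUBLE
3: ✓ MOVGE  r3←0x9d
4: ✓ CMP  NZCV=0011
5: ✓ SUBHI  r3←0x52
6: ✓ MOVVS  r5←0xe3
7: ✓ MOVNE  r1←0xfd
8: ✓ CMP  NZCV=0010
9: ✓ ADDNE  r3←0x0a
10: · MOVLT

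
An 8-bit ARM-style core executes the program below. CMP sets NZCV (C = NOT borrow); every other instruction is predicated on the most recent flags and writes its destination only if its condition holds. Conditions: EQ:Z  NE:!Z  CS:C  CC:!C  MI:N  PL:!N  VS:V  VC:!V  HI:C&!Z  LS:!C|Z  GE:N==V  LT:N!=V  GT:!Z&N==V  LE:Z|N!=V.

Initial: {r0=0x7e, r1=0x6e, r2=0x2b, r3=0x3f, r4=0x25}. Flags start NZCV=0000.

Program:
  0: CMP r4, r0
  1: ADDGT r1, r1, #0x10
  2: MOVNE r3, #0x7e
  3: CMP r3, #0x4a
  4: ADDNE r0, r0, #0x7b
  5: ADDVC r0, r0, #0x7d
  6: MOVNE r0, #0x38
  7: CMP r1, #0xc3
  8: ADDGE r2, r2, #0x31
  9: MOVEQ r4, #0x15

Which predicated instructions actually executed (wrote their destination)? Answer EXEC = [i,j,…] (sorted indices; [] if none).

EXEC = [2,4,5,6,8]

0: ✓ CMP  NZCV=1000
1: · ADDGT
2: ✓ MOVNE  r3←0x7e
3: ✓ CMP  NZCV=0010
4: ✓ ADDNE  r0←0xf9
5: ✓ ADDVC  r0←0x76
6: ✓ MOVNE  r0←0x38
7: ✓ CMP  NZCV=1001
8: ✓ ADDGE  r2←0x5c
9: · MOVEQ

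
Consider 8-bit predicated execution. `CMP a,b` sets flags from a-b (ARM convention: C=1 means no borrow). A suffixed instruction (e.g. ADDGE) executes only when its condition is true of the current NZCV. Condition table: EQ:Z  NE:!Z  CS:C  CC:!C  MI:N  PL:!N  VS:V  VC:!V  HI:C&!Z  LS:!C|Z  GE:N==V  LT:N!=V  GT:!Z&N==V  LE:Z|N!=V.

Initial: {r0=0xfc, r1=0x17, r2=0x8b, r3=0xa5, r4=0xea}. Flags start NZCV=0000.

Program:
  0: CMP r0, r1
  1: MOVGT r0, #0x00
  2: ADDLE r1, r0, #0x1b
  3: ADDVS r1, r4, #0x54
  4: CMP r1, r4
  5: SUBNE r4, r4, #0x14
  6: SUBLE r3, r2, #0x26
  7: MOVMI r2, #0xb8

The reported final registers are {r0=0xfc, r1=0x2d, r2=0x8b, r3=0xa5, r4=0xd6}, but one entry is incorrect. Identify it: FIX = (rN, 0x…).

FIX = (r1, 0x17)

[0] flags=1010 → (cmp)
[1] flags=1010 GT?F → skip
[2] flags=1010 LE?T → r1=0x17
[3] flags=1010 VS?F → skip
[4] flags=0000 → (cmp)
[5] flags=0000 NE?T → r4=0xd6
[6] flags=0000 LE?F → skip
[7] flags=0000 MI?F → skip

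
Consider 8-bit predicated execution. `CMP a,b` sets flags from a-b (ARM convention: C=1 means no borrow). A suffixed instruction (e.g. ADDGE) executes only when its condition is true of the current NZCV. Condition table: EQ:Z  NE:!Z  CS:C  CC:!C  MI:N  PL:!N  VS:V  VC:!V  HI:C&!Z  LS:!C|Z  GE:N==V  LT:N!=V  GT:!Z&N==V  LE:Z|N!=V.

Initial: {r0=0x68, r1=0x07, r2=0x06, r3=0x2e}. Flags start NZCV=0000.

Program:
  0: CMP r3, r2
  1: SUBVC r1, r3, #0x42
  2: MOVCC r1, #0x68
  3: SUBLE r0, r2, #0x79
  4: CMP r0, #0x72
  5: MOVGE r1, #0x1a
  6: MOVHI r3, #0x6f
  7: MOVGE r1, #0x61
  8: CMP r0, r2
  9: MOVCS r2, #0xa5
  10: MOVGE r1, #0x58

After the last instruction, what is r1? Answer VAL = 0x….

VAL = 0x58

0: ✓ CMP  NZCV=0010
1: ✓ SUBVC  r1←0xec
2: · MOVCC
3: · SUBLE
4: ✓ CMP  NZCV=1000
5: · MOVGE
6: · MOVHI
7: · MOVGE
8: ✓ CMP  NZCV=0010
9: ✓ MOVCS  r2←0xa5
10: ✓ MOVGE  r1←0x58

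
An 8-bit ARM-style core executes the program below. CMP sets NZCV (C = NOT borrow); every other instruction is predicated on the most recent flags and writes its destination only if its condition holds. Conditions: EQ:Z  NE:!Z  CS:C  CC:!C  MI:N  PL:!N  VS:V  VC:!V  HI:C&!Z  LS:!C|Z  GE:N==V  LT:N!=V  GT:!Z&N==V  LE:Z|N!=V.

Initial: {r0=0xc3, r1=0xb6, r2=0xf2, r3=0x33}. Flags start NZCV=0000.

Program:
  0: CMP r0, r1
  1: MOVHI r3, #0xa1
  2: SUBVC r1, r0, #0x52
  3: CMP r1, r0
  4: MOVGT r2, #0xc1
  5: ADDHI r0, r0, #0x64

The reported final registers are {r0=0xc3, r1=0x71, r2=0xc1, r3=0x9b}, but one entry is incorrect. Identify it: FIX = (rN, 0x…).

0: ✓ CMP  NZCV=0010
1: ✓ MOVHI  r3←0xa1
2: ✓ SUBVC  r1←0x71
3: ✓ CMP  NZCV=1001
4: ✓ MOVGT  r2←0xc1
5: · ADDHI

FIX = (r3, 0xa1)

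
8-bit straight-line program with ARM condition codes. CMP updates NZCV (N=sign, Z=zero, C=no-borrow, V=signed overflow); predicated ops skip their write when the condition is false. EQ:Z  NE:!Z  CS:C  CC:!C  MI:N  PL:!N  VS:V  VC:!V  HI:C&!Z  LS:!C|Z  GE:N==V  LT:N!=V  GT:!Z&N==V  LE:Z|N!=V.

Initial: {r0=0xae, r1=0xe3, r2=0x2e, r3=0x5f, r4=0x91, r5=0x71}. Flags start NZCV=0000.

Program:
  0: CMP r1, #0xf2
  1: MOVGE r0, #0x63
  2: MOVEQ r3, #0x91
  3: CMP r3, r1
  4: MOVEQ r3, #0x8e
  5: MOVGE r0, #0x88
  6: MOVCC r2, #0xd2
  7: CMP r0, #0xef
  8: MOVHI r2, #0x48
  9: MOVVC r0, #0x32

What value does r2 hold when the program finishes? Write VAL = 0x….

VAL = 0xd2

0: ✓ CMP  NZCV=1000
1: · MOVGE
2: · MOVEQ
3: ✓ CMP  NZCV=0000
4: · MOVEQ
5: ✓ MOVGE  r0←0x88
6: ✓ MOVCC  r2←0xd2
7: ✓ CMP  NZCV=1000
8: · MOVHI
9: ✓ MOVVC  r0←0x32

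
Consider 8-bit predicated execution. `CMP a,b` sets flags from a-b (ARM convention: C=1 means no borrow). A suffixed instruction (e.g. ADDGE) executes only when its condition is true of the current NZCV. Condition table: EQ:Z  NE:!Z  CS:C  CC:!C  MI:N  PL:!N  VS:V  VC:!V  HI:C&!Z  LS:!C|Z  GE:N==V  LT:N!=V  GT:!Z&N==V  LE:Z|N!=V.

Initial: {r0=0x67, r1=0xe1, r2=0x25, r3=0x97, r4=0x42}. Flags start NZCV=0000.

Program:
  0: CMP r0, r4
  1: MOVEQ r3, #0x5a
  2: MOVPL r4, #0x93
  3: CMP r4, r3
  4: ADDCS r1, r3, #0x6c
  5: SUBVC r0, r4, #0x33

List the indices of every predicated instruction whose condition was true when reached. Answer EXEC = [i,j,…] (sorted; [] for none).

EXEC = [2,5]

[0] flags=0010 → (cmp)
[1] flags=0010 EQ?F → skip
[2] flags=0010 PL?T → r4=0x93
[3] flags=1000 → (cmp)
[4] flags=1000 CS?F → skip
[5] flags=1000 VC?T → r0=0x60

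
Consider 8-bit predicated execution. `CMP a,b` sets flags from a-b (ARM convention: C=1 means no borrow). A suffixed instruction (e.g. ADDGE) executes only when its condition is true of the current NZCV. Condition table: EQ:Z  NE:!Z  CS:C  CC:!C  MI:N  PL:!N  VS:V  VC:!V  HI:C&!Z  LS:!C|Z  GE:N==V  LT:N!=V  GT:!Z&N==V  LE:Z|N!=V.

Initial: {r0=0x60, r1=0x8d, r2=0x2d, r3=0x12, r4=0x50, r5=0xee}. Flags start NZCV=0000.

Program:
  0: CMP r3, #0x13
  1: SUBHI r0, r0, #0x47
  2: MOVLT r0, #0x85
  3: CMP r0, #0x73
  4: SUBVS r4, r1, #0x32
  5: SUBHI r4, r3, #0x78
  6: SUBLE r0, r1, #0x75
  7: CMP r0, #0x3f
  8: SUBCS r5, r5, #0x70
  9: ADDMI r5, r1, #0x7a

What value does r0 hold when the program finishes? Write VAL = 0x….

VAL = 0x18

[0] flags=1000 → (cmp)
[1] flags=1000 HI?F → skip
[2] flags=1000 LT?T → r0=0x85
[3] flags=0011 → (cmp)
[4] flags=0011 VS?T → r4=0x5b
[5] flags=0011 HI?T → r4=0x9a
[6] flags=0011 LE?T → r0=0x18
[7] flags=1000 → (cmp)
[8] flags=1000 CS?F → skip
[9] flags=1000 MI?T → r5=0x07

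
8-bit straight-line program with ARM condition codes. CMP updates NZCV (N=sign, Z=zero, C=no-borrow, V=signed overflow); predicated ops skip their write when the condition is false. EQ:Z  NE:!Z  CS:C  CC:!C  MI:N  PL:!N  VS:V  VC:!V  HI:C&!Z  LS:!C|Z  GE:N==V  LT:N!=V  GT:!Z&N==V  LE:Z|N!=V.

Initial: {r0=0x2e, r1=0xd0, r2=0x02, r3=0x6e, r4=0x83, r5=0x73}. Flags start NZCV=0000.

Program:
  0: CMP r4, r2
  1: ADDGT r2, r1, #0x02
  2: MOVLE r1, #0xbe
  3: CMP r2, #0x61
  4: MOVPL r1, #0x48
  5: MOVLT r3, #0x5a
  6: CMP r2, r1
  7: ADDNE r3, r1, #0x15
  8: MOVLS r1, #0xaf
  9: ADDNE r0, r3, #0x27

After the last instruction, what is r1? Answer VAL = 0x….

[0] flags=1010 → (cmp)
[1] flags=1010 GT?F → skip
[2] flags=1010 LE?T → r1=0xbe
[3] flags=1000 → (cmp)
[4] flags=1000 PL?F → skip
[5] flags=1000 LT?T → r3=0x5a
[6] flags=0000 → (cmp)
[7] flags=0000 NE?T → r3=0xd3
[8] flags=0000 LS?T → r1=0xaf
[9] flags=0000 NE?T → r0=0xfa

VAL = 0xaf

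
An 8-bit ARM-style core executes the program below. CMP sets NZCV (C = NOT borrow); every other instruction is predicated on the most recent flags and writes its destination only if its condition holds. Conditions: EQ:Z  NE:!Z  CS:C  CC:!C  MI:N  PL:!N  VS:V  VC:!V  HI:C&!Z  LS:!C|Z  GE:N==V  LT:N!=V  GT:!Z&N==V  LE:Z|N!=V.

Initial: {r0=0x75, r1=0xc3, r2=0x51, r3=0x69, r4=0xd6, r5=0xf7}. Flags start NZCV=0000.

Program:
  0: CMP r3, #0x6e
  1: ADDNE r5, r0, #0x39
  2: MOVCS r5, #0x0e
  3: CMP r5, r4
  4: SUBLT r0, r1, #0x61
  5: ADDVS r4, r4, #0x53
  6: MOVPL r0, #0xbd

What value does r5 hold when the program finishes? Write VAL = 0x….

VAL = 0xae

0: ✓ CMP  NZCV=1000
1: ✓ ADDNE  r5←0xae
2: · MOVCS
3: ✓ CMP  NZCV=1000
4: ✓ SUBLT  r0←0x62
5: · ADDVS
6: · MOVPL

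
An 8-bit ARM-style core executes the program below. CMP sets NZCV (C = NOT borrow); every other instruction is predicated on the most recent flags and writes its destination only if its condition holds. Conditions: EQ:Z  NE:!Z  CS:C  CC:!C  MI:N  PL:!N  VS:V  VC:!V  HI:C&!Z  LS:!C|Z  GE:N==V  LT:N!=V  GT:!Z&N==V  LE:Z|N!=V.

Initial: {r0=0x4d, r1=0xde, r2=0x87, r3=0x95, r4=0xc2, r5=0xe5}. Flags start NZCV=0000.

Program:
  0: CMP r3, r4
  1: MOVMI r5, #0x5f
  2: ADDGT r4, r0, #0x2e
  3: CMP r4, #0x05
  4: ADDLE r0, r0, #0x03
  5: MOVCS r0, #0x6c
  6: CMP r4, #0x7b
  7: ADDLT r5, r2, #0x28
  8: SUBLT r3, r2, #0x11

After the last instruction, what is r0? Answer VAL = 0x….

VAL = 0x6c

0: ✓ CMP  NZCV=1000
1: ✓ MOVMI  r5←0x5f
2: · ADDGT
3: ✓ CMP  NZCV=1010
4: ✓ ADDLE  r0←0x50
5: ✓ MOVCS  r0←0x6c
6: ✓ CMP  NZCV=0011
7: ✓ ADDLT  r5←0xaf
8: ✓ SUBLT  r3←0x76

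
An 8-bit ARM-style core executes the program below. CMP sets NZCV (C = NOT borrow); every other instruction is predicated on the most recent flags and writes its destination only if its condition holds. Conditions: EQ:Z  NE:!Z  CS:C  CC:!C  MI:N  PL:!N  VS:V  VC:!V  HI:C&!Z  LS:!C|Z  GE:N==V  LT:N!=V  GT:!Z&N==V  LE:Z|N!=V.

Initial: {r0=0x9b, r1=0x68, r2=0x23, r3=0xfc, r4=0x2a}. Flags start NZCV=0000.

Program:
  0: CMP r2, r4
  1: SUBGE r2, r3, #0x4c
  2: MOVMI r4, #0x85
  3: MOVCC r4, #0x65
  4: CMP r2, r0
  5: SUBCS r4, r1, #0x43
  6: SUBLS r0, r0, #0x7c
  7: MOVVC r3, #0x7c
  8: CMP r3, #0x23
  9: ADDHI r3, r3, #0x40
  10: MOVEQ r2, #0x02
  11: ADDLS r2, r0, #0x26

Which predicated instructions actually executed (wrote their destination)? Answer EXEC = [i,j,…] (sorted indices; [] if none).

0: ✓ CMP  NZCV=1000
1: · SUBGE
2: ✓ MOVMI  r4←0x85
3: ✓ MOVCC  r4←0x65
4: ✓ CMP  NZCV=1001
5: · SUBCS
6: ✓ SUBLS  r0←0x1f
7: · MOVVC
8: ✓ CMP  NZCV=1010
9: ✓ ADDHI  r3←0x3c
10: · MOVEQ
11: · ADDLS

EXEC = [2,3,6,9]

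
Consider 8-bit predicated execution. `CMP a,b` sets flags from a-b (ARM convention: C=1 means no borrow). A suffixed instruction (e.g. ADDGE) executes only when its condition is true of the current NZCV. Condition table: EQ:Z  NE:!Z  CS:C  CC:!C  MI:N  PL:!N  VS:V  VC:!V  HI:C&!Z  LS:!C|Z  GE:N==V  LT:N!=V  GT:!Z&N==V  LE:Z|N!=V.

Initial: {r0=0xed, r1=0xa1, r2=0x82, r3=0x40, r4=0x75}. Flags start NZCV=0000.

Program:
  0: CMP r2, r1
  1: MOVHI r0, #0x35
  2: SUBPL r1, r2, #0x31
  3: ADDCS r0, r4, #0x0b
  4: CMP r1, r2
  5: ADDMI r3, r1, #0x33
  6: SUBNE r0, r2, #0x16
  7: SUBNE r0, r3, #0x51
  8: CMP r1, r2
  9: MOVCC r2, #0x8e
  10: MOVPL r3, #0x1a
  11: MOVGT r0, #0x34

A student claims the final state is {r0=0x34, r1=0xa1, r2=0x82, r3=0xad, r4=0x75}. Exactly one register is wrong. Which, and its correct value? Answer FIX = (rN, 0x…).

FIX = (r3, 0x1a)

[0] flags=1000 → (cmp)
[1] flags=1000 HI?F → skip
[2] flags=1000 PL?F → skip
[3] flags=1000 CS?F → skip
[4] flags=0010 → (cmp)
[5] flags=0010 MI?F → skip
[6] flags=0010 NE?T → r0=0x6c
[7] flags=0010 NE?T → r0=0xef
[8] flags=0010 → (cmp)
[9] flags=0010 CC?F → skip
[10] flags=0010 PL?T → r3=0x1a
[11] flags=0010 GT?T → r0=0x34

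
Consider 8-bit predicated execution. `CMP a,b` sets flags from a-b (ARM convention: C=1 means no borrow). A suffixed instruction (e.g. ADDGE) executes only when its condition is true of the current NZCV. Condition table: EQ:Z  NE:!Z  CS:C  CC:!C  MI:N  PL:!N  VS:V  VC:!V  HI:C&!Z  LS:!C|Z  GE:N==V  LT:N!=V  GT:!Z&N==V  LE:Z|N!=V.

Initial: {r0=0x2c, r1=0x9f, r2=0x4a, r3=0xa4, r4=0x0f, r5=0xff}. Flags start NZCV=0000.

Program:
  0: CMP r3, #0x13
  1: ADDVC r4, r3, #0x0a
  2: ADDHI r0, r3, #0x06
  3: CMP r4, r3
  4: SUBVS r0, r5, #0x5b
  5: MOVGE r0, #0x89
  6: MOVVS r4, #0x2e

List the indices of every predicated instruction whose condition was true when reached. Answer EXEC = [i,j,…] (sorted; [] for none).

EXEC = [1,2,5]

0: ✓ CMP  NZCV=1010
1: ✓ ADDVC  r4←0xae
2: ✓ ADDHI  r0←0xaa
3: ✓ CMP  NZCV=0010
4: · SUBVS
5: ✓ MOVGE  r0←0x89
6: · MOVVS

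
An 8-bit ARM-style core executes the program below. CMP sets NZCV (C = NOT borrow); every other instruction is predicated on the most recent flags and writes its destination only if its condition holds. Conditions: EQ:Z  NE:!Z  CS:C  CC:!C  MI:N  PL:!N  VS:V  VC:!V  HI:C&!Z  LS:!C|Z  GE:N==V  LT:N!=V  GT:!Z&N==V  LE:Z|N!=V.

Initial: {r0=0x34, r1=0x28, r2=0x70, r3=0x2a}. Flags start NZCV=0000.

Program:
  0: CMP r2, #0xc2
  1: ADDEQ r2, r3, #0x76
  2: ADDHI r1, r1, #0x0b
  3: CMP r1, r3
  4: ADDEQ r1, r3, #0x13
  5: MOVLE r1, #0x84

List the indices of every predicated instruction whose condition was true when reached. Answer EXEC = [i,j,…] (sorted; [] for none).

0: ✓ CMP  NZCV=1001
1: · ADDEQ
2: · ADDHI
3: ✓ CMP  NZCV=1000
4: · ADDEQ
5: ✓ MOVLE  r1←0x84

EXEC = [5]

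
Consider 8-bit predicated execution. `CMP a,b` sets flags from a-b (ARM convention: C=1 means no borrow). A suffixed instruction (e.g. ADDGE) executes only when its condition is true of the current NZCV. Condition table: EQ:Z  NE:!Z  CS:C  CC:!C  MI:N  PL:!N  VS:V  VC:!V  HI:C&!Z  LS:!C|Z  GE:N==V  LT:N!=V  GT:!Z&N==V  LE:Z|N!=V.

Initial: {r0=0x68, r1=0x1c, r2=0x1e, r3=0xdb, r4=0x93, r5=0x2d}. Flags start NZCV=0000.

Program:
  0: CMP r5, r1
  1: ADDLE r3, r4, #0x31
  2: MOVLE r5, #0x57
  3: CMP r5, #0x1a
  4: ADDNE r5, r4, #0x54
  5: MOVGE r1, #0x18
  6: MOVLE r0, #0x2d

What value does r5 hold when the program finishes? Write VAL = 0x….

VAL = 0xe7

[0] flags=0010 → (cmp)
[1] flags=0010 LE?F → skip
[2] flags=0010 LE?F → skip
[3] flags=0010 → (cmp)
[4] flags=0010 NE?T → r5=0xe7
[5] flags=0010 GE?T → r1=0x18
[6] flags=0010 LE?F → skip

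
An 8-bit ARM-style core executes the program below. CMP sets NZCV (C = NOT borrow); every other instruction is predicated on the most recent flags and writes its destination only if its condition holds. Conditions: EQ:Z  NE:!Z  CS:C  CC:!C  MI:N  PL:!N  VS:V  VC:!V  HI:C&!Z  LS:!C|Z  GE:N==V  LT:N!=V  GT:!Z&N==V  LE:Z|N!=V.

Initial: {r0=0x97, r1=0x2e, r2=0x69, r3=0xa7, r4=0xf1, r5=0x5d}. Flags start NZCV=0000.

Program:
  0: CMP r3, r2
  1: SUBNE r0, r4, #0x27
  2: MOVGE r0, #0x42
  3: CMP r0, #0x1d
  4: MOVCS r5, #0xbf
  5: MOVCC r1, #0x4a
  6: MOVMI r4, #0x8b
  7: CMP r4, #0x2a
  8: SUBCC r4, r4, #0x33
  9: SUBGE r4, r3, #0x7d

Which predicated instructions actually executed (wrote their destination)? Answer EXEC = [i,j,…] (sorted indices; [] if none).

EXEC = [1,4,6]

0: ✓ CMP  NZCV=0011
1: ✓ SUBNE  r0←0xca
2: · MOVGE
3: ✓ CMP  NZCV=1010
4: ✓ MOVCS  r5←0xbf
5: · MOVCC
6: ✓ MOVMI  r4←0x8b
7: ✓ CMP  NZCV=0011
8: · SUBCC
9: · SUBGE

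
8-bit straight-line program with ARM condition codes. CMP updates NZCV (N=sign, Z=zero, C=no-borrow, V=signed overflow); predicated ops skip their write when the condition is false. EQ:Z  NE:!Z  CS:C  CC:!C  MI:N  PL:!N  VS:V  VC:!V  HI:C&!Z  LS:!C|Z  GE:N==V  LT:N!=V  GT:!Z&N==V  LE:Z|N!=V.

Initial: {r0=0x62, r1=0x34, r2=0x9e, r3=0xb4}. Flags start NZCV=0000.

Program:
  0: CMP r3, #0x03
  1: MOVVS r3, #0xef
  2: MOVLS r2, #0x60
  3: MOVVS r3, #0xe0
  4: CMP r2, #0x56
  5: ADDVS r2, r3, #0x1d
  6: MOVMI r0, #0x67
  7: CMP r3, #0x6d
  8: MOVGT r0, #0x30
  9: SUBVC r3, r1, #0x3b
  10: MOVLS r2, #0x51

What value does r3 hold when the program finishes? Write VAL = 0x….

[0] flags=1010 → (cmp)
[1] flags=1010 VS?F → skip
[2] flags=1010 LS?F → skip
[3] flags=1010 VS?F → skip
[4] flags=0011 → (cmp)
[5] flags=0011 VS?T → r2=0xd1
[6] flags=0011 MI?F → skip
[7] flags=0011 → (cmp)
[8] flags=0011 GT?F → skip
[9] flags=0011 VC?F → skip
[10] flags=0011 LS?F → skip

VAL = 0xb4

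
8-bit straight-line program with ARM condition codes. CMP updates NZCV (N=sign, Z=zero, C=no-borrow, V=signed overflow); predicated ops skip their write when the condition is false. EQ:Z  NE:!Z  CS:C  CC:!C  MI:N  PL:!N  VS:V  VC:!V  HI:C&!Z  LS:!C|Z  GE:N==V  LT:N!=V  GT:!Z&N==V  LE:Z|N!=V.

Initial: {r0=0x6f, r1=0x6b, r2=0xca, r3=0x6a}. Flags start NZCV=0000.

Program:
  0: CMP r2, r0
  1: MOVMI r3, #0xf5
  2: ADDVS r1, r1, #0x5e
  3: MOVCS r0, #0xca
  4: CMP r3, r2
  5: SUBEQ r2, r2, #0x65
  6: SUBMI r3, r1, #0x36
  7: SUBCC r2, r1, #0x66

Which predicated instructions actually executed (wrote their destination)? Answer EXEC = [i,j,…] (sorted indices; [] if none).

[0] flags=0011 → (cmp)
[1] flags=0011 MI?F → skip
[2] flags=0011 VS?T → r1=0xc9
[3] flags=0011 CS?T → r0=0xca
[4] flags=1001 → (cmp)
[5] flags=1001 EQ?F → skip
[6] flags=1001 MI?T → r3=0x93
[7] flags=1001 CC?T → r2=0x63

EXEC = [2,3,6,7]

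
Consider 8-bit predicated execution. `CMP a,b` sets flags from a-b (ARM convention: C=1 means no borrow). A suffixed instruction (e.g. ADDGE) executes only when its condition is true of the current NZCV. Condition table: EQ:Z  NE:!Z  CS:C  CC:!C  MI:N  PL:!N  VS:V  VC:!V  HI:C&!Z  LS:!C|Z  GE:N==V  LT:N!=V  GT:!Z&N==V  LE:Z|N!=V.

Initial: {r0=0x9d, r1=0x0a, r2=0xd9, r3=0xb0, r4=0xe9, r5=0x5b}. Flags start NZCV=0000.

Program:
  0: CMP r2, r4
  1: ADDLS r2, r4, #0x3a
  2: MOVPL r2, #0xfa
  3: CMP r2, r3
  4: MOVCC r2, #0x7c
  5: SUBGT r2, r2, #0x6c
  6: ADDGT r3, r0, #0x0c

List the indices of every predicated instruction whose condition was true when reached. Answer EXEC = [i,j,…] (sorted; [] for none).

[0] flags=1000 → (cmp)
[1] flags=1000 LS?T → r2=0x23
[2] flags=1000 PL?F → skip
[3] flags=0000 → (cmp)
[4] flags=0000 CC?T → r2=0x7c
[5] flags=0000 GT?T → r2=0x10
[6] flags=0000 GT?T → r3=0xa9

EXEC = [1,4,5,6]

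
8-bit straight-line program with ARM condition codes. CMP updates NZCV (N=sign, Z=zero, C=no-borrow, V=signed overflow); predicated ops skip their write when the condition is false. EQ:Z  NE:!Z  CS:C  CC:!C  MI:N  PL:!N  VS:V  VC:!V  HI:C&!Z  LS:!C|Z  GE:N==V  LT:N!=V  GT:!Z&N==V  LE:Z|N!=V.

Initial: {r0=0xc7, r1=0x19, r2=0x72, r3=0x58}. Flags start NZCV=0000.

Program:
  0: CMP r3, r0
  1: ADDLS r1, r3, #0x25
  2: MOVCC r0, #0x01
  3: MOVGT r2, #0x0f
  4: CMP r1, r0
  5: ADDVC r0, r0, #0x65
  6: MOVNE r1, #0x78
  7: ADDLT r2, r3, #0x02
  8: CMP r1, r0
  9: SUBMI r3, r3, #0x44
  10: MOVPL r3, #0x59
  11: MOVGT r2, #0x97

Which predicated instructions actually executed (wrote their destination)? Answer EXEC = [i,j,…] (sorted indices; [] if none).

[0] flags=1001 → (cmp)
[1] flags=1001 LS?T → r1=0x7d
[2] flags=1001 CC?T → r0=0x01
[3] flags=1001 GT?T → r2=0x0f
[4] flags=0010 → (cmp)
[5] flags=0010 VC?T → r0=0x66
[6] flags=0010 NE?T → r1=0x78
[7] flags=0010 LT?F → skip
[8] flags=0010 → (cmp)
[9] flags=0010 MI?F → skip
[10] flags=0010 PL?T → r3=0x59
[11] flags=0010 GT?T → r2=0x97

EXEC = [1,2,3,5,6,10,11]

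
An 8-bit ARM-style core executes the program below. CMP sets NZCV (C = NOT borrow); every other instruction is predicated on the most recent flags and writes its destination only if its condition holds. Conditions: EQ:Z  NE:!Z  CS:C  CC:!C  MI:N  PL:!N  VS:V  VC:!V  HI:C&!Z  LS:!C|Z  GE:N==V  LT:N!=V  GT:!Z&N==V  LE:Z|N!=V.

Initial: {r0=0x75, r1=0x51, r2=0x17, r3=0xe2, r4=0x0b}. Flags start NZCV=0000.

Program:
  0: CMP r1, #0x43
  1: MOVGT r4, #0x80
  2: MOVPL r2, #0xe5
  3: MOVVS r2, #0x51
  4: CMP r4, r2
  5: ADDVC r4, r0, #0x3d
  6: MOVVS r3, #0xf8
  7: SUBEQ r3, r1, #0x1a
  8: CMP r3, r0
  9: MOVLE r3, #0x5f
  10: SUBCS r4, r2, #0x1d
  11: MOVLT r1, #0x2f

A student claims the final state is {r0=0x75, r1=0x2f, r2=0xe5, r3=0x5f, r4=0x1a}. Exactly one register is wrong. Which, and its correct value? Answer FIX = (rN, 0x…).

FIX = (r4, 0xc8)

[0] flags=0010 → (cmp)
[1] flags=0010 GT?T → r4=0x80
[2] flags=0010 PL?T → r2=0xe5
[3] flags=0010 VS?F → skip
[4] flags=1000 → (cmp)
[5] flags=1000 VC?T → r4=0xb2
[6] flags=1000 VS?F → skip
[7] flags=1000 EQ?F → skip
[8] flags=0011 → (cmp)
[9] flags=0011 LE?T → r3=0x5f
[10] flags=0011 CS?T → r4=0xc8
[11] flags=0011 LT?T → r1=0x2f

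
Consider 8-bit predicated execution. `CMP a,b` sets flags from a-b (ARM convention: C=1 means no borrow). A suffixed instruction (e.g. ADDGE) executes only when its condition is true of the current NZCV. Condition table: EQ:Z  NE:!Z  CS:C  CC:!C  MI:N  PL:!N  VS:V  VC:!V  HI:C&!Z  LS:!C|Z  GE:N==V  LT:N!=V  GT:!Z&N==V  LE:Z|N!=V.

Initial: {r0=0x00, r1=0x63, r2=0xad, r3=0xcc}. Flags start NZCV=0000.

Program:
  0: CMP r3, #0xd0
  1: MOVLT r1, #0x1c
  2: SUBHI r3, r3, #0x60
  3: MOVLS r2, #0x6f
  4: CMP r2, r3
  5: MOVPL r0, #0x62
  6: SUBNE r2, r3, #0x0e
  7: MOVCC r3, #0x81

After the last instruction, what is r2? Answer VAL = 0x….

VAL = 0xbe

[0] flags=1000 → (cmp)
[1] flags=1000 LT?T → r1=0x1c
[2] flags=1000 HI?F → skip
[3] flags=1000 LS?T → r2=0x6f
[4] flags=1001 → (cmp)
[5] flags=1001 PL?F → skip
[6] flags=1001 NE?T → r2=0xbe
[7] flags=1001 CC?T → r3=0x81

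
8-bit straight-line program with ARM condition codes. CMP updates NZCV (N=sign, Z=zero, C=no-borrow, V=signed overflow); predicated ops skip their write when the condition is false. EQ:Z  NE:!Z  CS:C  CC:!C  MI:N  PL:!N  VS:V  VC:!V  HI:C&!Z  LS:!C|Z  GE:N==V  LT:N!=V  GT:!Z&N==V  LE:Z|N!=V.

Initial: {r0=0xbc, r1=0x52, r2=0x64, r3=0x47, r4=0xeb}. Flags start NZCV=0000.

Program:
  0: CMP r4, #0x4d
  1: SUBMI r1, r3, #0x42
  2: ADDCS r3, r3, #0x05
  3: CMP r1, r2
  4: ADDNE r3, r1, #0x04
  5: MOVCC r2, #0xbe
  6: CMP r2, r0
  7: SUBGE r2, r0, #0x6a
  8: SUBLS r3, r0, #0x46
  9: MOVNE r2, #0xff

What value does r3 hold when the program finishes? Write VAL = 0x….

VAL = 0x09

[0] flags=1010 → (cmp)
[1] flags=1010 MI?T → r1=0x05
[2] flags=1010 CS?T → r3=0x4c
[3] flags=1000 → (cmp)
[4] flags=1000 NE?T → r3=0x09
[5] flags=1000 CC?T → r2=0xbe
[6] flags=0010 → (cmp)
[7] flags=0010 GE?T → r2=0x52
[8] flags=0010 LS?F → skip
[9] flags=0010 NE?T → r2=0xff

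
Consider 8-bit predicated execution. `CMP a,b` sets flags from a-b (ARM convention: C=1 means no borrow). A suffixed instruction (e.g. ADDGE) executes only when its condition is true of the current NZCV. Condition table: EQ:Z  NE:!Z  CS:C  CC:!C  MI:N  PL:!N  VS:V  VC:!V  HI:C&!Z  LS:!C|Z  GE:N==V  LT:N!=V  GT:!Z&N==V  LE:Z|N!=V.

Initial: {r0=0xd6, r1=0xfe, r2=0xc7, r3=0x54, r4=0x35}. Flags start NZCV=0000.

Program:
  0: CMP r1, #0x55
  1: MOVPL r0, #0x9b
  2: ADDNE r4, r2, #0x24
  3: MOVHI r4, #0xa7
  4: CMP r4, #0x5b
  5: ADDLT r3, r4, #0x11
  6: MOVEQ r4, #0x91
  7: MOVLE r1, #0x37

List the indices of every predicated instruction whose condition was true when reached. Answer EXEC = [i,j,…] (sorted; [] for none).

0: ✓ CMP  NZCV=1010
1: · MOVPL
2: ✓ ADDNE  r4←0xeb
3: ✓ MOVHI  r4←0xa7
4: ✓ CMP  NZCV=0011
5: ✓ ADDLT  r3←0xb8
6: · MOVEQ
7: ✓ MOVLE  r1←0x37

EXEC = [2,3,5,7]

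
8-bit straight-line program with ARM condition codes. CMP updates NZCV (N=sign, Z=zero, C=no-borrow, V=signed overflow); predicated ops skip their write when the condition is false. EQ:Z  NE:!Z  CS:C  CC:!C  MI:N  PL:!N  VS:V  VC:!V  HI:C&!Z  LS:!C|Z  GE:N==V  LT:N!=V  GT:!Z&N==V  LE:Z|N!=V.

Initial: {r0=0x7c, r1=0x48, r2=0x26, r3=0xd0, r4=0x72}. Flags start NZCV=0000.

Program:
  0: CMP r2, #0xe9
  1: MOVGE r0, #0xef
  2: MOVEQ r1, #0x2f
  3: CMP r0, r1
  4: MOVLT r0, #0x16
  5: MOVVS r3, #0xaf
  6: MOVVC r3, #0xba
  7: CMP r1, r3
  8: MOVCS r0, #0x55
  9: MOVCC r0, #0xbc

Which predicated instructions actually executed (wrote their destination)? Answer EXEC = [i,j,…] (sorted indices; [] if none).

[0] flags=0000 → (cmp)
[1] flags=0000 GE?T → r0=0xef
[2] flags=0000 EQ?F → skip
[3] flags=1010 → (cmp)
[4] flags=1010 LT?T → r0=0x16
[5] flags=1010 VS?F → skip
[6] flags=1010 VC?T → r3=0xba
[7] flags=1001 → (cmp)
[8] flags=1001 CS?F → skip
[9] flags=1001 CC?T → r0=0xbc

EXEC = [1,4,6,9]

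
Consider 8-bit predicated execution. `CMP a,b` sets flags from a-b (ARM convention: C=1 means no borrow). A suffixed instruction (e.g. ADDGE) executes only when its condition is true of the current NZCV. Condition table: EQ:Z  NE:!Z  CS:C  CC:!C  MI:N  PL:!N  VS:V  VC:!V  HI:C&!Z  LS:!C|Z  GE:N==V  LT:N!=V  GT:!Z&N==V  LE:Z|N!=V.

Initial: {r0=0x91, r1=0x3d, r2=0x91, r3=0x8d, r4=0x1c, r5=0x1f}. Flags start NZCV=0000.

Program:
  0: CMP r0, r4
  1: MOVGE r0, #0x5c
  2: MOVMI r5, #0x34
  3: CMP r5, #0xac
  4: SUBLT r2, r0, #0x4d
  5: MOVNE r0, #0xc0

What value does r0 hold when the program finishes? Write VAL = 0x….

VAL = 0xc0

0: ✓ CMP  NZCV=0011
1: · MOVGE
2: · MOVMI
3: ✓ CMP  NZCV=0000
4: · SUBLT
5: ✓ MOVNE  r0←0xc0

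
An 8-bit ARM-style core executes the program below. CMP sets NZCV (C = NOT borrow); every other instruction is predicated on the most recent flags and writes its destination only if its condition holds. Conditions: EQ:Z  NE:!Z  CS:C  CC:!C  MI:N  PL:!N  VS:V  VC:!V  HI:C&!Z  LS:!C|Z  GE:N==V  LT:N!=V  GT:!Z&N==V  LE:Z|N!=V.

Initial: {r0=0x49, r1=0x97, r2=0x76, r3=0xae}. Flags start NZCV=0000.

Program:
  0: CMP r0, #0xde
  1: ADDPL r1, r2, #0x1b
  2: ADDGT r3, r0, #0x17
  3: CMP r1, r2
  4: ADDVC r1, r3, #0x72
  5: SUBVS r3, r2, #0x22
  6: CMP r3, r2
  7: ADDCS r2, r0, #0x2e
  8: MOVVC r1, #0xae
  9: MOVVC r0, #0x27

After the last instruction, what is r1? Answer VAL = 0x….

VAL = 0xae

[0] flags=0000 → (cmp)
[1] flags=0000 PL?T → r1=0x91
[2] flags=0000 GT?T → r3=0x60
[3] flags=0011 → (cmp)
[4] flags=0011 VC?F → skip
[5] flags=0011 VS?T → r3=0x54
[6] flags=1000 → (cmp)
[7] flags=1000 CS?F → skip
[8] flags=1000 VC?T → r1=0xae
[9] flags=1000 VC?T → r0=0x27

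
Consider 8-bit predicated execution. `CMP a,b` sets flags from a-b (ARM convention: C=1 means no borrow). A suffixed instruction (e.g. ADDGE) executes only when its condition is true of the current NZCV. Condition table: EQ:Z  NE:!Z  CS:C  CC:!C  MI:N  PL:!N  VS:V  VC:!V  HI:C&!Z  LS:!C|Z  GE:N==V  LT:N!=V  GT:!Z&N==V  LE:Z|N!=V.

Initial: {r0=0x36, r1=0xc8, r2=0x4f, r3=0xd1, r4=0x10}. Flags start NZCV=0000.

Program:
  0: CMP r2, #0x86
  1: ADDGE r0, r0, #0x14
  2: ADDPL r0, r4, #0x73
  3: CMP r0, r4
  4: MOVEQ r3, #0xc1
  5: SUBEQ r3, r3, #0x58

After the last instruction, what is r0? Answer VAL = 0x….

VAL = 0x4a

0: ✓ CMP  NZCV=1001
1: ✓ ADDGE  r0←0x4a
2: · ADDPL
3: ✓ CMP  NZCV=0010
4: · MOVEQ
5: · SUBEQ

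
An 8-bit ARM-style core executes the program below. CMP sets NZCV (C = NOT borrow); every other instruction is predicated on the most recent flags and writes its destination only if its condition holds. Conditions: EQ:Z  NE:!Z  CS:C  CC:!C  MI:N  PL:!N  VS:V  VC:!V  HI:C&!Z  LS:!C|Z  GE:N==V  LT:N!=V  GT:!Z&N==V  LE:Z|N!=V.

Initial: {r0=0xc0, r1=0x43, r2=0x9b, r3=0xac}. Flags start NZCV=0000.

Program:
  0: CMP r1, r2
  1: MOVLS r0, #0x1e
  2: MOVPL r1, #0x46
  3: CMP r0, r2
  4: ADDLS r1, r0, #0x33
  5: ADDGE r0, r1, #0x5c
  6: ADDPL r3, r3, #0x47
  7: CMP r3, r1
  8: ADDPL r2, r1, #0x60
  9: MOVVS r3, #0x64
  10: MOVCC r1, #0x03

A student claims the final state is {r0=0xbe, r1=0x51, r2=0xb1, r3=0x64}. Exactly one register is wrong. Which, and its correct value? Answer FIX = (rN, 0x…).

0: ✓ CMP  NZCV=1001
1: ✓ MOVLS  r0←0x1e
2: · MOVPL
3: ✓ CMP  NZCV=1001
4: ✓ ADDLS  r1←0x51
5: ✓ ADDGE  r0←0xad
6: · ADDPL
7: ✓ CMP  NZCV=0011
8: ✓ ADDPL  r2←0xb1
9: ✓ MOVVS  r3←0x64
10: · MOVCC

FIX = (r0, 0xad)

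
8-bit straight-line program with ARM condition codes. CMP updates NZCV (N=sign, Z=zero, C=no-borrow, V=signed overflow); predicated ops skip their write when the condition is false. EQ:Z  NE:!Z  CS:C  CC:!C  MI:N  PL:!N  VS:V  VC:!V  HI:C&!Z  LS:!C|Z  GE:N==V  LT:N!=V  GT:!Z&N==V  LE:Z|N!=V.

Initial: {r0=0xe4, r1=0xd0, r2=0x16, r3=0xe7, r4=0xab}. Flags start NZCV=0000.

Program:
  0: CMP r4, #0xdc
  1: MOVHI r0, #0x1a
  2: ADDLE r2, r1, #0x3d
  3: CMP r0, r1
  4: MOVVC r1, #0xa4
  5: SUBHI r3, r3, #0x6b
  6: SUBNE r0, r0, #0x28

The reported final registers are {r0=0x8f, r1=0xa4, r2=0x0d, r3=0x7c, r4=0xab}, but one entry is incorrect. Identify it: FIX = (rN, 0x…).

FIX = (r0, 0xbc)

0: ✓ CMP  NZCV=1000
1: · MOVHI
2: ✓ ADDLE  r2←0x0d
3: ✓ CMP  NZCV=0010
4: ✓ MOVVC  r1←0xa4
5: ✓ SUBHI  r3←0x7c
6: ✓ SUBNE  r0←0xbc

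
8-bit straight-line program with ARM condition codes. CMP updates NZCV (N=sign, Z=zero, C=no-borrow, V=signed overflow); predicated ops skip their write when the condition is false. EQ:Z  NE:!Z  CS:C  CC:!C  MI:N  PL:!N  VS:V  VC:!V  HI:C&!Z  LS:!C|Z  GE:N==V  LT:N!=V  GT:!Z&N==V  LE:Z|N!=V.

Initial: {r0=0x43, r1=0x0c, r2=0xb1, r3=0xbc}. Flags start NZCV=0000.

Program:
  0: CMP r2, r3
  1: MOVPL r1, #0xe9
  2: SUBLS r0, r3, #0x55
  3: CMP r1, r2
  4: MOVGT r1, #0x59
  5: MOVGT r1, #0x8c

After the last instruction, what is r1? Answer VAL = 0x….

VAL = 0x8c

[0] flags=1000 → (cmp)
[1] flags=1000 PL?F → skip
[2] flags=1000 LS?T → r0=0x67
[3] flags=0000 → (cmp)
[4] flags=0000 GT?T → r1=0x59
[5] flags=0000 GT?T → r1=0x8c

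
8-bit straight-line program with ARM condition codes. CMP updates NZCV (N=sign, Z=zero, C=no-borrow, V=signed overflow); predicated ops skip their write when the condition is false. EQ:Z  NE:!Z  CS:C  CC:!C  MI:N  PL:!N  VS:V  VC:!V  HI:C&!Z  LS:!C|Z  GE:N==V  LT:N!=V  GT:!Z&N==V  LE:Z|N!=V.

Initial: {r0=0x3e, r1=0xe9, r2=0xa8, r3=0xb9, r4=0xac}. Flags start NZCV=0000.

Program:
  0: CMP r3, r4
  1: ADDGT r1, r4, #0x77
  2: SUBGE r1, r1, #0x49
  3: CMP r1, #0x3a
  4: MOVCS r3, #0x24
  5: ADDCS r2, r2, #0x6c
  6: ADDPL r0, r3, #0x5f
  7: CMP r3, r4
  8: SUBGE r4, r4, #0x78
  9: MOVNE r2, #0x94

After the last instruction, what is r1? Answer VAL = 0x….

[0] flags=0010 → (cmp)
[1] flags=0010 GT?T → r1=0x23
[2] flags=0010 GE?T → r1=0xda
[3] flags=1010 → (cmp)
[4] flags=1010 CS?T → r3=0x24
[5] flags=1010 CS?T → r2=0x14
[6] flags=1010 PL?F → skip
[7] flags=0000 → (cmp)
[8] flags=0000 GE?T → r4=0x34
[9] flags=0000 NE?T → r2=0x94

VAL = 0xda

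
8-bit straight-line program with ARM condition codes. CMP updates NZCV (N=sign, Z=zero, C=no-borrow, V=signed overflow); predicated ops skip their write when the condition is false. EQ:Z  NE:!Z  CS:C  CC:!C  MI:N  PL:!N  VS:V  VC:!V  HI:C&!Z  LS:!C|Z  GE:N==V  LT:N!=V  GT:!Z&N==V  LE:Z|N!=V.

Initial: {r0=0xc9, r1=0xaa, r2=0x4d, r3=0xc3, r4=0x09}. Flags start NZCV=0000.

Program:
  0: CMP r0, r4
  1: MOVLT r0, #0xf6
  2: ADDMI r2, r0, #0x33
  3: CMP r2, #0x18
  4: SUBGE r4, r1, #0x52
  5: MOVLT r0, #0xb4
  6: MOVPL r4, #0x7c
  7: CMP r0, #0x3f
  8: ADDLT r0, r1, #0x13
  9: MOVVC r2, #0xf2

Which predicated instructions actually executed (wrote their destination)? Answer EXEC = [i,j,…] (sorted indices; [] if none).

EXEC = [1,2,4,6,8,9]

[0] flags=1010 → (cmp)
[1] flags=1010 LT?T → r0=0xf6
[2] flags=1010 MI?T → r2=0x29
[3] flags=0010 → (cmp)
[4] flags=0010 GE?T → r4=0x58
[5] flags=0010 LT?F → skip
[6] flags=0010 PL?T → r4=0x7c
[7] flags=1010 → (cmp)
[8] flags=1010 LT?T → r0=0xbd
[9] flags=1010 VC?T → r2=0xf2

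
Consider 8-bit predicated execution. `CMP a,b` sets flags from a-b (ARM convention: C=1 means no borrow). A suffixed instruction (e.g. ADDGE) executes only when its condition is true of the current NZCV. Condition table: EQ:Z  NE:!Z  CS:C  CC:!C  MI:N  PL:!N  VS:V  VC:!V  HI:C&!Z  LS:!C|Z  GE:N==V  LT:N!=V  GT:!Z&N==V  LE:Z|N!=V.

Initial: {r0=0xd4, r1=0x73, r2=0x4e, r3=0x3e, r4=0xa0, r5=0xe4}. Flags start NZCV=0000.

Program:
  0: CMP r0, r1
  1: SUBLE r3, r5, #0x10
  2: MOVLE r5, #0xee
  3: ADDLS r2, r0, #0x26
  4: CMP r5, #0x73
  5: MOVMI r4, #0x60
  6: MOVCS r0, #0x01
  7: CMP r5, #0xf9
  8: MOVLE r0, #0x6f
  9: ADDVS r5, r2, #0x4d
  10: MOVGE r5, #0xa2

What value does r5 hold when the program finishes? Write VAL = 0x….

[0] flags=0011 → (cmp)
[1] flags=0011 LE?T → r3=0xd4
[2] flags=0011 LE?T → r5=0xee
[3] flags=0011 LS?F → skip
[4] flags=0011 → (cmp)
[5] flags=0011 MI?F → skip
[6] flags=0011 CS?T → r0=0x01
[7] flags=1000 → (cmp)
[8] flags=1000 LE?T → r0=0x6f
[9] flags=1000 VS?F → skip
[10] flags=1000 GE?F → skip

VAL = 0xee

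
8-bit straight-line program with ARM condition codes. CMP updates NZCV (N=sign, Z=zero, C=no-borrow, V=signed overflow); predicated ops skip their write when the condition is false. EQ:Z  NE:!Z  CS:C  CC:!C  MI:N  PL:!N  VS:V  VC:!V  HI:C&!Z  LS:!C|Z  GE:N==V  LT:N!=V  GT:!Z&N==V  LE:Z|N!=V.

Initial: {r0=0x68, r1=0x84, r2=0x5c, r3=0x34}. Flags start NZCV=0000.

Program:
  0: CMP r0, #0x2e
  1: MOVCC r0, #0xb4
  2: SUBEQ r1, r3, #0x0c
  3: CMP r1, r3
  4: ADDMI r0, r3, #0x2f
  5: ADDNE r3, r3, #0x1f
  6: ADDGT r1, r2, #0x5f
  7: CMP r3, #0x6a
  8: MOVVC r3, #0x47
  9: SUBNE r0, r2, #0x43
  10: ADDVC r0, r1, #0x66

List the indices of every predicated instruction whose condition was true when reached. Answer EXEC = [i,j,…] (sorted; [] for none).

[0] flags=0010 → (cmp)
[1] flags=0010 CC?F → skip
[2] flags=0010 EQ?F → skip
[3] flags=0011 → (cmp)
[4] flags=0011 MI?F → skip
[5] flags=0011 NE?T → r3=0x53
[6] flags=0011 GT?F → skip
[7] flags=1000 → (cmp)
[8] flags=1000 VC?T → r3=0x47
[9] flags=1000 NE?T → r0=0x19
[10] flags=1000 VC?T → r0=0xea

EXEC = [5,8,9,10]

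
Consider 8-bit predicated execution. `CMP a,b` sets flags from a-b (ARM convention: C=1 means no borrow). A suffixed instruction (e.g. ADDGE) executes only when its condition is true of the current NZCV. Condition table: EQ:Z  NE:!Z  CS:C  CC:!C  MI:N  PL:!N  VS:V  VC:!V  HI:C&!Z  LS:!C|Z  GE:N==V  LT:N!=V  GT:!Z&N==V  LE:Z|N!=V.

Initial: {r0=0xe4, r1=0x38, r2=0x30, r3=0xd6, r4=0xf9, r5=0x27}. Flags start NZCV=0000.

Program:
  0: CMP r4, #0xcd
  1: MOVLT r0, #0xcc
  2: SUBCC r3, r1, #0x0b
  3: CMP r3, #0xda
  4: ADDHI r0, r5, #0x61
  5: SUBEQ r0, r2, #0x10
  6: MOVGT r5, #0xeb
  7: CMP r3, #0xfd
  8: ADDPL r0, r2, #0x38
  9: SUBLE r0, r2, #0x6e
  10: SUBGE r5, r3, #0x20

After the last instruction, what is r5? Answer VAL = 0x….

VAL = 0x27

0: ✓ CMP  NZCV=0010
1: · MOVLT
2: · SUBCC
3: ✓ CMP  NZCV=1000
4: · ADDHI
5: · SUBEQ
6: · MOVGT
7: ✓ CMP  NZCV=1000
8: · ADDPL
9: ✓ SUBLE  r0←0xc2
10: · SUBGE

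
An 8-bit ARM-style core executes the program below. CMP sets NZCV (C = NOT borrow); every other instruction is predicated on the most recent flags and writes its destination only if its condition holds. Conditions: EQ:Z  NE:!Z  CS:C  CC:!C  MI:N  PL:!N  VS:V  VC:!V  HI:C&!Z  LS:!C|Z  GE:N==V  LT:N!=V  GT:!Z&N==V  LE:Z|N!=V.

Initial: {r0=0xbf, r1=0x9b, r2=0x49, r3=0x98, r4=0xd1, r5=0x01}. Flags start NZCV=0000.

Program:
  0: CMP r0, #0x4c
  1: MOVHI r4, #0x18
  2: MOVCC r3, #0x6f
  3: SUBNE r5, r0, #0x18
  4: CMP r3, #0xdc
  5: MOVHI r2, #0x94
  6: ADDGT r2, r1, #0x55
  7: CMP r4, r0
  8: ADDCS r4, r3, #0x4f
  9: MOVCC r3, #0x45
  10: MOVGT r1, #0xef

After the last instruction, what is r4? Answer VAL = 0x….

0: ✓ CMP  NZCV=0011
1: ✓ MOVHI  r4←0x18
2: · MOVCC
3: ✓ SUBNE  r5←0xa7
4: ✓ CMP  NZCV=1000
5: · MOVHI
6: · ADDGT
7: ✓ CMP  NZCV=0000
8: · ADDCS
9: ✓ MOVCC  r3←0x45
10: ✓ MOVGT  r1←0xef

VAL = 0x18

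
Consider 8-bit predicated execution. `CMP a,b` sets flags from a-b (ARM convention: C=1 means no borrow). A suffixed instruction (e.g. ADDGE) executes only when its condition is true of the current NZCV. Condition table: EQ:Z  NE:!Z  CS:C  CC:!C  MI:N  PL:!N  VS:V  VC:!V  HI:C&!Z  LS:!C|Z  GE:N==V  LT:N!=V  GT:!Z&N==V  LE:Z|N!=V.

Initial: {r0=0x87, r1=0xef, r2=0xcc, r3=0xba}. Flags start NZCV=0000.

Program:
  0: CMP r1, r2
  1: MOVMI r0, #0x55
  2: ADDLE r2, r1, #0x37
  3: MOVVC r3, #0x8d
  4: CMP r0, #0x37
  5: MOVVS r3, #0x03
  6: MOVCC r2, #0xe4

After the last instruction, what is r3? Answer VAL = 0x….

VAL = 0x03

0: ✓ CMP  NZCV=0010
1: · MOVMI
2: · ADDLE
3: ✓ MOVVC  r3←0x8d
4: ✓ CMP  NZCV=0011
5: ✓ MOVVS  r3←0x03
6: · MOVCC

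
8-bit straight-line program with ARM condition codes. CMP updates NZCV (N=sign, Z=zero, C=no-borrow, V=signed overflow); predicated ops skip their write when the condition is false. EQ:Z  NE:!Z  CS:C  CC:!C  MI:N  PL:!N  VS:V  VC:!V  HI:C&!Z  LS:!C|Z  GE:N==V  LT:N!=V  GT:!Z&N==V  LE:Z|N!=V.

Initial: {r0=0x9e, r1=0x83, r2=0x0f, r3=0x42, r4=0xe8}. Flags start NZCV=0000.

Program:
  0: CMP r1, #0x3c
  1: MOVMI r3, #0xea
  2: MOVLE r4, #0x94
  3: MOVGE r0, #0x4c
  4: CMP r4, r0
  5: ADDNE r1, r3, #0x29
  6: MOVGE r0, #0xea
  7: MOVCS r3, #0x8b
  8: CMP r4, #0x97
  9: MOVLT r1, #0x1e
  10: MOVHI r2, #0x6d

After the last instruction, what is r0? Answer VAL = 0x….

0: ✓ CMP  NZCV=0011
1: · MOVMI
2: ✓ MOVLE  r4←0x94
3: · MOVGE
4: ✓ CMP  NZCV=1000
5: ✓ ADDNE  r1←0x6b
6: · MOVGE
7: · MOVCS
8: ✓ CMP  NZCV=1000
9: ✓ MOVLT  r1←0x1e
10: · MOVHI

VAL = 0x9e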